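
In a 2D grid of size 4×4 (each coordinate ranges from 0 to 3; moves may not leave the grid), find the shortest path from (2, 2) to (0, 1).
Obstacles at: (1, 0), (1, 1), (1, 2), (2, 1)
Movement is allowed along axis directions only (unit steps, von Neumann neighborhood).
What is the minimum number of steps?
5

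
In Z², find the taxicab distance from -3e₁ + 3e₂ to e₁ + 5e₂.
6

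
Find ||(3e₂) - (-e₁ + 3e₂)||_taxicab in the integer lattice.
1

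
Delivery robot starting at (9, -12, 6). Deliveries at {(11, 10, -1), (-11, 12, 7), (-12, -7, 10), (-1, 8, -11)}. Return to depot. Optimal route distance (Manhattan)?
140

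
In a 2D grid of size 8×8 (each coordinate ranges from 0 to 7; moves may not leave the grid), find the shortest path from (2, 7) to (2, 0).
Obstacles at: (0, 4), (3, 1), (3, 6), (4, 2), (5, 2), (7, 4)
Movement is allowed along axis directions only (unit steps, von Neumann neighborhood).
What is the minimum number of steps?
7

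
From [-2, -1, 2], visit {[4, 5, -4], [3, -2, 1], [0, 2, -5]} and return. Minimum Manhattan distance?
40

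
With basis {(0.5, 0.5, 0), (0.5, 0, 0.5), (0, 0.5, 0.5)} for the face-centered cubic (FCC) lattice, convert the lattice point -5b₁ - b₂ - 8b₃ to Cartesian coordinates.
(-3, -6.5, -4.5)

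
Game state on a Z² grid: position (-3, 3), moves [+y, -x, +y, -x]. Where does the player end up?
(-5, 5)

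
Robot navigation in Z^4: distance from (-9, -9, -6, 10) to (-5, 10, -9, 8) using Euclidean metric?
19.7484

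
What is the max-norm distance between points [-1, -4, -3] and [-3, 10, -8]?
14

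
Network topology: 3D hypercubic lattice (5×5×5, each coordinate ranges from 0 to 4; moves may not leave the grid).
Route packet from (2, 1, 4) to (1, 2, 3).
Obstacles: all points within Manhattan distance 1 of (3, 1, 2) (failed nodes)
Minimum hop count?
3
(one shortest path: (2, 1, 4) → (1, 1, 4) → (1, 2, 4) → (1, 2, 3))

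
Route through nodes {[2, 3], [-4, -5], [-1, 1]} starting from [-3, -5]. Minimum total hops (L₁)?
15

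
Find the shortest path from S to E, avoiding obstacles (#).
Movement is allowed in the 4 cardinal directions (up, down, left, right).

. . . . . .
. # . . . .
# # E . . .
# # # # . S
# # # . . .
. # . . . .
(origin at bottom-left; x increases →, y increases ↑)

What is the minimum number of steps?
4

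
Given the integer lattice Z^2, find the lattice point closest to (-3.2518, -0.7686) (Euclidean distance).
(-3, -1)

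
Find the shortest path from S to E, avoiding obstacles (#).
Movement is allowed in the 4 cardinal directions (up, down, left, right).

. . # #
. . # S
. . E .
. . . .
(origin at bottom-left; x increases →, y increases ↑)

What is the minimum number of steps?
2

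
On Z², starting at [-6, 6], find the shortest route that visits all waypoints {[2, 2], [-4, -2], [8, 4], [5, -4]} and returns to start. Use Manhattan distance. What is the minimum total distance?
52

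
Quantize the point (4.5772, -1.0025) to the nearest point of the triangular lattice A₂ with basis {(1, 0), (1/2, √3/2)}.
(4.5, -0.866)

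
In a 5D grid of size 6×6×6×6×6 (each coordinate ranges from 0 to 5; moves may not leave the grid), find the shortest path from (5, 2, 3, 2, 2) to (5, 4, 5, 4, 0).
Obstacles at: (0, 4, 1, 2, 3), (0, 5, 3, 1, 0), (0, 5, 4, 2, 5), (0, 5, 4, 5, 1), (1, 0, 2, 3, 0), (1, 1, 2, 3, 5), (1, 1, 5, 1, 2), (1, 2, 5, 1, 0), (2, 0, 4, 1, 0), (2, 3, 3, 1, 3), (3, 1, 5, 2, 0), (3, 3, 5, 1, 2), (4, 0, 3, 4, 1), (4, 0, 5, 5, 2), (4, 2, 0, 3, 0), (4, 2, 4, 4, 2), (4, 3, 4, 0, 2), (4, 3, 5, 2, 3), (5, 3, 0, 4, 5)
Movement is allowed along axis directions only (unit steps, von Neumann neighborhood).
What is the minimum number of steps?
8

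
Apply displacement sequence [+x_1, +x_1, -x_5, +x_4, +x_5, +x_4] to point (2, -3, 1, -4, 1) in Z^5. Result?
(4, -3, 1, -2, 1)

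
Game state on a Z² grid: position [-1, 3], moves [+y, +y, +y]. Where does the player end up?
(-1, 6)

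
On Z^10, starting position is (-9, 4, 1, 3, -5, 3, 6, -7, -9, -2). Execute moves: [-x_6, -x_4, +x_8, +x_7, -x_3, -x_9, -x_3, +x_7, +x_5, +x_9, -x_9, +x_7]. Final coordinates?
(-9, 4, -1, 2, -4, 2, 9, -6, -10, -2)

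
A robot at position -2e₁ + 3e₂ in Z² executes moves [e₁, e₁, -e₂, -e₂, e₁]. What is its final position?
(1, 1)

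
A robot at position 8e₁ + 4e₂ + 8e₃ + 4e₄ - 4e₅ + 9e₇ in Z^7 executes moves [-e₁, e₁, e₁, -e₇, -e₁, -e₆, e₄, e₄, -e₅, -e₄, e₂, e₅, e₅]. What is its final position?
(8, 5, 8, 5, -3, -1, 8)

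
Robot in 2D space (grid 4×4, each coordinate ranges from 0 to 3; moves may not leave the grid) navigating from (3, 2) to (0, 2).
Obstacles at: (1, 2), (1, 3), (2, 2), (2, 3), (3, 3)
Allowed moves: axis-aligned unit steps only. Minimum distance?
5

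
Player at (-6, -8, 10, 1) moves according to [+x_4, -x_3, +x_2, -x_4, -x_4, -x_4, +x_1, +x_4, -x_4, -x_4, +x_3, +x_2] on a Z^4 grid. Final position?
(-5, -6, 10, -2)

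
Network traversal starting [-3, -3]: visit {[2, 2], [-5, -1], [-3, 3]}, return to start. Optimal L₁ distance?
26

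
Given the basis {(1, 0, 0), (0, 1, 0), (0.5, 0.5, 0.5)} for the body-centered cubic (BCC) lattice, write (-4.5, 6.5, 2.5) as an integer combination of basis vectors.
-7b₁ + 4b₂ + 5b₃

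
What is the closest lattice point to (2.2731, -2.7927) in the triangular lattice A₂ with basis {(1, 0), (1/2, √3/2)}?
(2.5, -2.598)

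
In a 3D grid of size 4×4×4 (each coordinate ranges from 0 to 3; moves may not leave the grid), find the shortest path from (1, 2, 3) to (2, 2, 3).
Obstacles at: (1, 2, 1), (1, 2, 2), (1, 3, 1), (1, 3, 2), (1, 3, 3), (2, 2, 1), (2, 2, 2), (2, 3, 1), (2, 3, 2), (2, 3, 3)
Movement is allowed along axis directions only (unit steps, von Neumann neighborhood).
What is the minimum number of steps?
1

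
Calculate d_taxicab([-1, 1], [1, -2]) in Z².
5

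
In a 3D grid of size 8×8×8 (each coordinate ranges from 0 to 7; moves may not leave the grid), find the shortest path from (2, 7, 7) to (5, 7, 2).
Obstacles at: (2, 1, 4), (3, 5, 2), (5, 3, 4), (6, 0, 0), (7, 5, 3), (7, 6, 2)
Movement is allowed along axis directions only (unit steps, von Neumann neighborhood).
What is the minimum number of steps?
8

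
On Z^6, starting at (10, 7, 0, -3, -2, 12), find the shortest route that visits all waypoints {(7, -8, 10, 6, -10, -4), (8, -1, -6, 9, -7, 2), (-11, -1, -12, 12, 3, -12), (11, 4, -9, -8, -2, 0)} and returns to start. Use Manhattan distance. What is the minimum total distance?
246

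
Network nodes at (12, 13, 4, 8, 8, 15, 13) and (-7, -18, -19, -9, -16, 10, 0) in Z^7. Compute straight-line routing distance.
53.9444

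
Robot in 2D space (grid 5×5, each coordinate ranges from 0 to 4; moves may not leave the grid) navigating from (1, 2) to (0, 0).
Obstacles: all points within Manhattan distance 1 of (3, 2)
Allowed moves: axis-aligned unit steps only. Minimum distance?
3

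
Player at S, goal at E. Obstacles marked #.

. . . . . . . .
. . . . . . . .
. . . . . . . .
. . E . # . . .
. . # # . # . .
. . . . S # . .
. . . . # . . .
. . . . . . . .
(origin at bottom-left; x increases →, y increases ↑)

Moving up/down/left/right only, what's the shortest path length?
6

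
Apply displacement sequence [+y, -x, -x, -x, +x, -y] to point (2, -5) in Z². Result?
(0, -5)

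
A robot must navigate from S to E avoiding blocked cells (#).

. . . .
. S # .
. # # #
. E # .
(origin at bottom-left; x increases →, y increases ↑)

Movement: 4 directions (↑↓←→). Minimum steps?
4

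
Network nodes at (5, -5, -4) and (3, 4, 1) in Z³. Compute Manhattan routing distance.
16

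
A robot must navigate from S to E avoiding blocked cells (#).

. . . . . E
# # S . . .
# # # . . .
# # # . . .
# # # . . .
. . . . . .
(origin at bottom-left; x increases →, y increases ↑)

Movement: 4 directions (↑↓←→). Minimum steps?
4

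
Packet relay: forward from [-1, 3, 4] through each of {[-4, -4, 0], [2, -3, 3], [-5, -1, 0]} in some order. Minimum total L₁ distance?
24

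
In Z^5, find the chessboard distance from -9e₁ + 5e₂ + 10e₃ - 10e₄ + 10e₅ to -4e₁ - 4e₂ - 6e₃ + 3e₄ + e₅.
16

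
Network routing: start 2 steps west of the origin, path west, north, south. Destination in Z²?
(-3, 0)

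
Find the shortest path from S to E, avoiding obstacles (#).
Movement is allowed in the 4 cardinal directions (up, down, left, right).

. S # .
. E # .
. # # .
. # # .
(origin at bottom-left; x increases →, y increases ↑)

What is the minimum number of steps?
1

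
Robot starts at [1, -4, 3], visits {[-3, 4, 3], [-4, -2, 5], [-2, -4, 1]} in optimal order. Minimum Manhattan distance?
22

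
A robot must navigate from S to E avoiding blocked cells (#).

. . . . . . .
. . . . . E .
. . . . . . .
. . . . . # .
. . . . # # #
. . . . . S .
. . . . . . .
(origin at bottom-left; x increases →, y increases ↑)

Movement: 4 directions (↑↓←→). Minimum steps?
8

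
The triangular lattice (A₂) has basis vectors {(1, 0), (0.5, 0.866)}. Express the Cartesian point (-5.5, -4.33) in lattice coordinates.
-3b₁ - 5b₂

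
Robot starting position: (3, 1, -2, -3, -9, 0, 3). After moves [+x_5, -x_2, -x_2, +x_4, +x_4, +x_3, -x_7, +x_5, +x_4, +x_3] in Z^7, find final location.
(3, -1, 0, 0, -7, 0, 2)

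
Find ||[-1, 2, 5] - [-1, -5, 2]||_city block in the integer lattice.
10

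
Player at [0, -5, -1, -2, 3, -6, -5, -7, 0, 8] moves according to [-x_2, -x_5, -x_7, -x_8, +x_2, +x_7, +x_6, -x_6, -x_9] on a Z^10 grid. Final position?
(0, -5, -1, -2, 2, -6, -5, -8, -1, 8)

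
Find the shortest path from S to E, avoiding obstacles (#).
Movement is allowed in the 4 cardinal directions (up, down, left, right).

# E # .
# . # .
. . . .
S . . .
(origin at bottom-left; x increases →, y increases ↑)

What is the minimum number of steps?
4
(one shortest path: (0, 0) → (1, 0) → (1, 1) → (1, 2) → (1, 3))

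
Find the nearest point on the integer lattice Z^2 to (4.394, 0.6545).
(4, 1)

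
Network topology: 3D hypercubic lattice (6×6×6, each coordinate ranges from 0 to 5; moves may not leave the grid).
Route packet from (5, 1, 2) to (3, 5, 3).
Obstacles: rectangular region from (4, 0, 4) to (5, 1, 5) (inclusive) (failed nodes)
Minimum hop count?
7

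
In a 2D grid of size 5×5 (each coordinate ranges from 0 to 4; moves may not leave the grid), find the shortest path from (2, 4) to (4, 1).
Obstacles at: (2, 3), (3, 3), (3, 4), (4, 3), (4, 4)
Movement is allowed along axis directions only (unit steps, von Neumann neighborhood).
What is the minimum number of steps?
7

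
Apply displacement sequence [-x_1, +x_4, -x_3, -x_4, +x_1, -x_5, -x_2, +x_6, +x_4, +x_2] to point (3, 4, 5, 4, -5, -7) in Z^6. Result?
(3, 4, 4, 5, -6, -6)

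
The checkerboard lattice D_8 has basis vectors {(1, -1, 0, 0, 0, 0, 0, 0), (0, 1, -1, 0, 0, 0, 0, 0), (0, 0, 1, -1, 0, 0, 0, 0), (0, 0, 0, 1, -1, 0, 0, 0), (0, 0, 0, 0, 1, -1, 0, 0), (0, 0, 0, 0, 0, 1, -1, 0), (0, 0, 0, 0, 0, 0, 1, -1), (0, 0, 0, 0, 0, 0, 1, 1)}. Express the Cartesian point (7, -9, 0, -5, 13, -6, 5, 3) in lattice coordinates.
7b₁ - 2b₂ - 2b₃ - 7b₄ + 6b₅ + b₇ + 4b₈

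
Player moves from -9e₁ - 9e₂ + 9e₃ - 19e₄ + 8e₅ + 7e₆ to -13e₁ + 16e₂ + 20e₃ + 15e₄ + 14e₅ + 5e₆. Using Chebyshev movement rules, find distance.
34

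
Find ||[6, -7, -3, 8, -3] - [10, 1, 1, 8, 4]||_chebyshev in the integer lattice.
8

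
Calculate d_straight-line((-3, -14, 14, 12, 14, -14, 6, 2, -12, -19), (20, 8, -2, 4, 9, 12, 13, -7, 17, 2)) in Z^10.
58.7026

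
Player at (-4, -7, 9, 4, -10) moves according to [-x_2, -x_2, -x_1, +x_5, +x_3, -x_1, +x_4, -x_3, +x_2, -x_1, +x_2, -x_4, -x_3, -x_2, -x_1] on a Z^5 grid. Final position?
(-8, -8, 8, 4, -9)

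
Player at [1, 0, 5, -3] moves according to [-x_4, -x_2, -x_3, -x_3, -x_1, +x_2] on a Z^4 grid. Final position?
(0, 0, 3, -4)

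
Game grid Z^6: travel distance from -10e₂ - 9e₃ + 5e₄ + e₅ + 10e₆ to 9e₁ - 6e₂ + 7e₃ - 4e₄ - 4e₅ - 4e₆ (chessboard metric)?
16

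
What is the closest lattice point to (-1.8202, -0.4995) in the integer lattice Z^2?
(-2, 0)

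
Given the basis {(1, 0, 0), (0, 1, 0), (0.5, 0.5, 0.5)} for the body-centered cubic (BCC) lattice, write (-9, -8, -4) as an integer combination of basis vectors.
-5b₁ - 4b₂ - 8b₃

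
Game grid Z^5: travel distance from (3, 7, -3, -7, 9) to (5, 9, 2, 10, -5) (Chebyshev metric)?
17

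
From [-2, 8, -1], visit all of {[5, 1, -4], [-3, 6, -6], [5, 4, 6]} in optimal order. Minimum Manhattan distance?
36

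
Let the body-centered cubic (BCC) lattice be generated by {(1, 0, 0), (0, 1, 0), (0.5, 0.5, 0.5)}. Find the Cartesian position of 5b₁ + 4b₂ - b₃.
(4.5, 3.5, -0.5)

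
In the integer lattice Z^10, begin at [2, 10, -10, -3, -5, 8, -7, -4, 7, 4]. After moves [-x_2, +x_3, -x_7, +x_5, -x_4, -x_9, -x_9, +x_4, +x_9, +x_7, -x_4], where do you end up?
(2, 9, -9, -4, -4, 8, -7, -4, 6, 4)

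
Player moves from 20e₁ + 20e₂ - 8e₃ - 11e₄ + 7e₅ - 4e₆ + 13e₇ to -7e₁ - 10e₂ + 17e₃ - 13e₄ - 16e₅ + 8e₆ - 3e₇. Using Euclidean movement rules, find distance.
56.4535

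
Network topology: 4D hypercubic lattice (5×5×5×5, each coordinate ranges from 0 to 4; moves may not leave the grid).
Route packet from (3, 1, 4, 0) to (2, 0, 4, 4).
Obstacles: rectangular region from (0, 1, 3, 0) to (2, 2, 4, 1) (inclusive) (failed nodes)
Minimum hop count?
6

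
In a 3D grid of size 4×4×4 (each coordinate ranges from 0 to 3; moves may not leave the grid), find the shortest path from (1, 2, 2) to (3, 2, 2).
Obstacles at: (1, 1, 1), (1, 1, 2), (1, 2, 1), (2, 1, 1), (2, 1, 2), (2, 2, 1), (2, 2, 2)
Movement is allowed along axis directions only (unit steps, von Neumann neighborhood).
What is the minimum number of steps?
4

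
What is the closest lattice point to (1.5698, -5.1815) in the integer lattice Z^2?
(2, -5)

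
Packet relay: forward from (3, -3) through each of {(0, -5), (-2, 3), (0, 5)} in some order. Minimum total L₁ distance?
19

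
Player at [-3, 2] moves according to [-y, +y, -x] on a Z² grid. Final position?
(-4, 2)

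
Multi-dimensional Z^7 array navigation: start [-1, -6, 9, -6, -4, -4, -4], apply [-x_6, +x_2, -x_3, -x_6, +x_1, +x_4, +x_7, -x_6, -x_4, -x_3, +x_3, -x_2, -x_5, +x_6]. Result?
(0, -6, 8, -6, -5, -6, -3)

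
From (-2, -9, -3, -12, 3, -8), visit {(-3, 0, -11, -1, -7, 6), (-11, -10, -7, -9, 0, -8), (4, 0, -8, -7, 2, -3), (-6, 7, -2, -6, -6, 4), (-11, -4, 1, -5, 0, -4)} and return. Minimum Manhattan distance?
168
(one optimal route: (-2, -9, -3, -12, 3, -8) → (-11, -10, -7, -9, 0, -8) → (-11, -4, 1, -5, 0, -4) → (-6, 7, -2, -6, -6, 4) → (-3, 0, -11, -1, -7, 6) → (4, 0, -8, -7, 2, -3) → (-2, -9, -3, -12, 3, -8))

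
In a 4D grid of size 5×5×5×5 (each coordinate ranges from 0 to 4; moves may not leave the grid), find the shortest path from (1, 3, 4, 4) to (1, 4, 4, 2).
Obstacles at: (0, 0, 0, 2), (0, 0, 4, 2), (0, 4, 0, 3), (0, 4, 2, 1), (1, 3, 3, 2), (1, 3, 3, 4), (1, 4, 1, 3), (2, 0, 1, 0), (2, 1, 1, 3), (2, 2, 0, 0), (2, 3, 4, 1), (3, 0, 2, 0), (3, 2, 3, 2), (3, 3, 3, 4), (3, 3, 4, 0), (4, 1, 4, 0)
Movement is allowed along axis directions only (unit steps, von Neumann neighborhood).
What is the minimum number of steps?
3
(one shortest path: (1, 3, 4, 4) → (1, 4, 4, 4) → (1, 4, 4, 3) → (1, 4, 4, 2))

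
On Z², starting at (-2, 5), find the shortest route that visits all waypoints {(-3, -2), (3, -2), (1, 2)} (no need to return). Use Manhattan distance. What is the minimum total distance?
18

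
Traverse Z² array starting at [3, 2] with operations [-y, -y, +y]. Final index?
(3, 1)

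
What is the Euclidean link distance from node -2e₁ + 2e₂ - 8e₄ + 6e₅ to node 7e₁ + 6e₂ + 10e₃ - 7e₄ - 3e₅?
16.7033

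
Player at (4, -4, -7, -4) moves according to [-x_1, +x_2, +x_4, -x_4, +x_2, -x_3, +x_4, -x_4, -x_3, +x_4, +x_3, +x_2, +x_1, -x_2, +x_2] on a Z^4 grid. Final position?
(4, -1, -8, -3)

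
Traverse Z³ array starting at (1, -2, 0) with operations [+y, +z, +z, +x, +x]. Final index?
(3, -1, 2)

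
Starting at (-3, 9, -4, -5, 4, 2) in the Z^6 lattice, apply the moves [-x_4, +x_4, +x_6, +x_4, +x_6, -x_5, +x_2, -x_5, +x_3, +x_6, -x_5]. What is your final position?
(-3, 10, -3, -4, 1, 5)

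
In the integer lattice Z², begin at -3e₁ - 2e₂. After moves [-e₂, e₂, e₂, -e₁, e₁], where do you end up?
(-3, -1)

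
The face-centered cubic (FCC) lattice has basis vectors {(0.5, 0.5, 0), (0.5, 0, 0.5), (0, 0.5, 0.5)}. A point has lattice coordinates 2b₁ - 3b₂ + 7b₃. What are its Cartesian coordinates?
(-0.5, 4.5, 2)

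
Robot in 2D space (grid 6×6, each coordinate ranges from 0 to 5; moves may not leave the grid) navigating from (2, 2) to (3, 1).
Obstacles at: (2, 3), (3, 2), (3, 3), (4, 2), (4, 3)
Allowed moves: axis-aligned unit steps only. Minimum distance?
2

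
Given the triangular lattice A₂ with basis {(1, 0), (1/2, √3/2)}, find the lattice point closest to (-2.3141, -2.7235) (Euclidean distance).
(-2.5, -2.598)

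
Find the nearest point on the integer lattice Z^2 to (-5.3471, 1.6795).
(-5, 2)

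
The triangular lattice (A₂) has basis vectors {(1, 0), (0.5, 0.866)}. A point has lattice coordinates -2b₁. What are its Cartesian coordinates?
(-2, 0)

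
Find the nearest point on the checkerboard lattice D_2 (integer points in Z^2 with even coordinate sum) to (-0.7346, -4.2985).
(-1, -5)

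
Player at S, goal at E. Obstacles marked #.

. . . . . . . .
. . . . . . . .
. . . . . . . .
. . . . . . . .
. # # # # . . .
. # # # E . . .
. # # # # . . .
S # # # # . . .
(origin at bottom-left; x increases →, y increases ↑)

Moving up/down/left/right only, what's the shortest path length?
12
(one shortest path: (0, 0) → (0, 1) → (0, 2) → (0, 3) → (0, 4) → (1, 4) → (2, 4) → (3, 4) → (4, 4) → (5, 4) → (5, 3) → (5, 2) → (4, 2))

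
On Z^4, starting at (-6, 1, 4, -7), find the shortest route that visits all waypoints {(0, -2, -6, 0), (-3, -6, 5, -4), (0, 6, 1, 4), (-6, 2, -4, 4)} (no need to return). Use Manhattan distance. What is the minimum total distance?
67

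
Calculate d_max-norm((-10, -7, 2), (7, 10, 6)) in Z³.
17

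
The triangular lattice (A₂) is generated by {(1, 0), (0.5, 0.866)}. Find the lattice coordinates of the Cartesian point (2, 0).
2b₁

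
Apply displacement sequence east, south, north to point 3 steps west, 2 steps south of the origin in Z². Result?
(-2, -2)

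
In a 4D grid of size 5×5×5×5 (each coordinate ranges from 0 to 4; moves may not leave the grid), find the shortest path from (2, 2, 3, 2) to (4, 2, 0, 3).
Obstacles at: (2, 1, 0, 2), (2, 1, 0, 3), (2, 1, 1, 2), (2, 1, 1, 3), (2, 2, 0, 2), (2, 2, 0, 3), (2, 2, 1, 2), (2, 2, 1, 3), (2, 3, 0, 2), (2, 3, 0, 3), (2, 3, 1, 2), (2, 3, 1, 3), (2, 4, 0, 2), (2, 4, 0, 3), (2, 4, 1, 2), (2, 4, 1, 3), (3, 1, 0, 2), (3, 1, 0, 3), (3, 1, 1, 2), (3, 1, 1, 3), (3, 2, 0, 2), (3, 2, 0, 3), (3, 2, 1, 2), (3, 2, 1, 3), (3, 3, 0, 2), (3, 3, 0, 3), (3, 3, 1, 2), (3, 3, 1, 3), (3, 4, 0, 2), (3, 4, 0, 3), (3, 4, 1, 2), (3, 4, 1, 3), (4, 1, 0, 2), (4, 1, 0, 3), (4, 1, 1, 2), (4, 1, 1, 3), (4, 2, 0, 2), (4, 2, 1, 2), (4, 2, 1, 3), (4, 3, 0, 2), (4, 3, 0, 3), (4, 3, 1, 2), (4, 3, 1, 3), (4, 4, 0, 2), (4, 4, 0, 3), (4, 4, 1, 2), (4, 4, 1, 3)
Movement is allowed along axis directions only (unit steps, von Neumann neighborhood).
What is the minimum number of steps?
8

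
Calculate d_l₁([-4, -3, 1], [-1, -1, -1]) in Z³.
7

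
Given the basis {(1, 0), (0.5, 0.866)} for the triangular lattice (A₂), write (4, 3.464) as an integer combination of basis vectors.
2b₁ + 4b₂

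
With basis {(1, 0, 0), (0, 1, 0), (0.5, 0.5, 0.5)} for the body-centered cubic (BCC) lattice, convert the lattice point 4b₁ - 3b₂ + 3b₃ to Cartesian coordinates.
(5.5, -1.5, 1.5)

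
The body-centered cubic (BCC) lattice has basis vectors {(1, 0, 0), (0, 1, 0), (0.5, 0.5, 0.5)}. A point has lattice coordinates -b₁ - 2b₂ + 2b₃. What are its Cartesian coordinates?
(0, -1, 1)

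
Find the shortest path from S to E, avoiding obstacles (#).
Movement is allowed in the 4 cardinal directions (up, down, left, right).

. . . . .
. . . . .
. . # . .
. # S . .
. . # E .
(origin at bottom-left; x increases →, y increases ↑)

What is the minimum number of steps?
2
(one shortest path: (2, 1) → (3, 1) → (3, 0))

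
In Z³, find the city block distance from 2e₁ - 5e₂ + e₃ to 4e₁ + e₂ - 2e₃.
11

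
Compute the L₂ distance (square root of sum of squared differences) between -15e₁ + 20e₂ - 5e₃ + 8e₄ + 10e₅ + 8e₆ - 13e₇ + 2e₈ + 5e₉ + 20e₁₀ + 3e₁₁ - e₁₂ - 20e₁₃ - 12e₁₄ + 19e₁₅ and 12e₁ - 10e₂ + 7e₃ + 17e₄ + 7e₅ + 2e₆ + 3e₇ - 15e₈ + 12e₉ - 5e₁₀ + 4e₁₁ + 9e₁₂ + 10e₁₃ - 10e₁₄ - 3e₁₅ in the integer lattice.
67.8749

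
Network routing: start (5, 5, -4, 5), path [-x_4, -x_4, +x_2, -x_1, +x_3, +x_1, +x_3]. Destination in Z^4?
(5, 6, -2, 3)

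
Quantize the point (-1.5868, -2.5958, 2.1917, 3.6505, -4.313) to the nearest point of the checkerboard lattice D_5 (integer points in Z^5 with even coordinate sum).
(-1, -3, 2, 4, -4)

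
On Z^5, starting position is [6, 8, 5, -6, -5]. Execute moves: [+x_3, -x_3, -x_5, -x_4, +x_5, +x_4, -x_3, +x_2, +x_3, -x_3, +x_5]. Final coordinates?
(6, 9, 4, -6, -4)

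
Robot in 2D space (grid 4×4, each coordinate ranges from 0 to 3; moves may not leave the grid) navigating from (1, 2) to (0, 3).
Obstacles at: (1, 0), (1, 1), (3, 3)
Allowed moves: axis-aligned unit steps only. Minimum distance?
2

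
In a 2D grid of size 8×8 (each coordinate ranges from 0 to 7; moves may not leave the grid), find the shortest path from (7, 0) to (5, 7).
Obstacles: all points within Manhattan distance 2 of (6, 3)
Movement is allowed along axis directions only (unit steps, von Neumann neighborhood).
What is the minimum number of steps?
13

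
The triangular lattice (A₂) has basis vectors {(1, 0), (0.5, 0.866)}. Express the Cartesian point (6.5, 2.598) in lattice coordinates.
5b₁ + 3b₂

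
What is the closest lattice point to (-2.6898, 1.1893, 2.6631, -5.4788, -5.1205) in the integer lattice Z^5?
(-3, 1, 3, -5, -5)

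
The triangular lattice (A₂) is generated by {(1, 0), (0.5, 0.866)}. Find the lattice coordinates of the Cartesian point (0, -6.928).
4b₁ - 8b₂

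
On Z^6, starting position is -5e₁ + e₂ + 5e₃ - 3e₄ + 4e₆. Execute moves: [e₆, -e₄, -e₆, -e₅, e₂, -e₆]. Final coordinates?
(-5, 2, 5, -4, -1, 3)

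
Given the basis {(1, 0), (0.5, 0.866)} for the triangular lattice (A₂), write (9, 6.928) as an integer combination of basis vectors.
5b₁ + 8b₂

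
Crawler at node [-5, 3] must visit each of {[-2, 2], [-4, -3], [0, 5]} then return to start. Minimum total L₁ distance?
26
(one optimal route: (-5, 3) → (-4, -3) → (-2, 2) → (0, 5) → (-5, 3))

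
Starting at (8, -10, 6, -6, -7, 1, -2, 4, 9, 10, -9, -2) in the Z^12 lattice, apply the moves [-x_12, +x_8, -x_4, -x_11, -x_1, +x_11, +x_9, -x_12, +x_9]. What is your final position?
(7, -10, 6, -7, -7, 1, -2, 5, 11, 10, -9, -4)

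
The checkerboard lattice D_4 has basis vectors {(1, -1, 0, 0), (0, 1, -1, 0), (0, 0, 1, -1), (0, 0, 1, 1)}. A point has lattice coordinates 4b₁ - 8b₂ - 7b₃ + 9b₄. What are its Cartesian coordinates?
(4, -12, 10, 16)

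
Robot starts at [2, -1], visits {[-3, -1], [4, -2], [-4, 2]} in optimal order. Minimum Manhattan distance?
15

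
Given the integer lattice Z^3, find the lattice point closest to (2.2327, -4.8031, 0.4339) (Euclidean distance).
(2, -5, 0)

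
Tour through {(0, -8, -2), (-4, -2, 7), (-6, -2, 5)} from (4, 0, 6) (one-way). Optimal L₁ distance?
34
(one optimal route: (4, 0, 6) → (-4, -2, 7) → (-6, -2, 5) → (0, -8, -2))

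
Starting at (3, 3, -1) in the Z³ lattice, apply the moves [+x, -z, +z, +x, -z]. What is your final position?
(5, 3, -2)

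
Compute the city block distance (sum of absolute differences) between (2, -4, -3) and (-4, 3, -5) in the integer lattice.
15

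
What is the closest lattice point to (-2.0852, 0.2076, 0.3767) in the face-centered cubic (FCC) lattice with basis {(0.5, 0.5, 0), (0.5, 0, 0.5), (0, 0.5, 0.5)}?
(-2, 0.5, 0.5)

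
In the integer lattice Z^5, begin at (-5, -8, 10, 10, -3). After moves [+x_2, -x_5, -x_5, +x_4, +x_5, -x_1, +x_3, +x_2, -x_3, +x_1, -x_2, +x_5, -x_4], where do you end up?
(-5, -7, 10, 10, -3)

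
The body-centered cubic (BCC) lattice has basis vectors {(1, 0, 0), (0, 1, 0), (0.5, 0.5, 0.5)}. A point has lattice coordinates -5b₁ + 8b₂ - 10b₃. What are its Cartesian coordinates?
(-10, 3, -5)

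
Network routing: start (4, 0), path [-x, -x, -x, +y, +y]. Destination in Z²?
(1, 2)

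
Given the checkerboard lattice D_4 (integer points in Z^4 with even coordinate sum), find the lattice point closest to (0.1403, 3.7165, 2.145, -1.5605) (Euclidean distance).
(0, 4, 2, -2)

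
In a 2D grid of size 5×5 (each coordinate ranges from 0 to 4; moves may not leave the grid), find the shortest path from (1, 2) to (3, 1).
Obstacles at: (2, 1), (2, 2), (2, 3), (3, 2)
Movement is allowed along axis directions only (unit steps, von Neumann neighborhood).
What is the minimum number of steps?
5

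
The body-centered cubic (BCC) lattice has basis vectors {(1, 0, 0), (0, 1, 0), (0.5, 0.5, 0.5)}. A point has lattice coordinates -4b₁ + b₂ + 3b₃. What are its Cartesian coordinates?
(-2.5, 2.5, 1.5)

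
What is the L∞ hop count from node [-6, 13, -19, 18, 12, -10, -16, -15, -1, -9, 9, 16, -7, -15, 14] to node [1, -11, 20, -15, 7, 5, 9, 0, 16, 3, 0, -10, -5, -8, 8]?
39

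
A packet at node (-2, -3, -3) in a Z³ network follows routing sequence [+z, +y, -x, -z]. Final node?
(-3, -2, -3)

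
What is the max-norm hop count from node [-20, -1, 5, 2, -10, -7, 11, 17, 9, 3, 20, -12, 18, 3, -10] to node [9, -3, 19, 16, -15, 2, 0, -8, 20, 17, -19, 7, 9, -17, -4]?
39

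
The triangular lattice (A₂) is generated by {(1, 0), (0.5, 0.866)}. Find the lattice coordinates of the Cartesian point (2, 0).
2b₁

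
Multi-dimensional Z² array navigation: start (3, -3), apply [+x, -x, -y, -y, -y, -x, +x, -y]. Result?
(3, -7)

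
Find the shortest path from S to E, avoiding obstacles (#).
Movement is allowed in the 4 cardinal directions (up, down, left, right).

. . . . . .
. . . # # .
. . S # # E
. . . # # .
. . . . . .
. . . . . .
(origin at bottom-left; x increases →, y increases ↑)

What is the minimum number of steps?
7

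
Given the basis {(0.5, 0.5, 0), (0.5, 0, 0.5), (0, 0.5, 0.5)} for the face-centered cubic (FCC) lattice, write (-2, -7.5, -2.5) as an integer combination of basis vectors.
-7b₁ + 3b₂ - 8b₃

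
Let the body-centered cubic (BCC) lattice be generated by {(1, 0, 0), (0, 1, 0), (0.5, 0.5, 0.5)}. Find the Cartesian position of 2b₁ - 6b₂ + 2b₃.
(3, -5, 1)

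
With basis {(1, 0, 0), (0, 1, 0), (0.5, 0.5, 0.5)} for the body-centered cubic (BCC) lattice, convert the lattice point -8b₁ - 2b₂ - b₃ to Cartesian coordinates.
(-8.5, -2.5, -0.5)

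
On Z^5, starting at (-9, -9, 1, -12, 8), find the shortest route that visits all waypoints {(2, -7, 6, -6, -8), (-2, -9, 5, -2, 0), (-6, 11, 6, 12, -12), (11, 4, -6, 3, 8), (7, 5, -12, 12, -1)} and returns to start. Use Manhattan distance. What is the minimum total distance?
228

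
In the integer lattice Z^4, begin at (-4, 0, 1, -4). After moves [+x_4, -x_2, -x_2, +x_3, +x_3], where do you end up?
(-4, -2, 3, -3)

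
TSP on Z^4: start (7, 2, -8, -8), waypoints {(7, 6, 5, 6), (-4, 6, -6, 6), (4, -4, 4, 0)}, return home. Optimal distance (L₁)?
102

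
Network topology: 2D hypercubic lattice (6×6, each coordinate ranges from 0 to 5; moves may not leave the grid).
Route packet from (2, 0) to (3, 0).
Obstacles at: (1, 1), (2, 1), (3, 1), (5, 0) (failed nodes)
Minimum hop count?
1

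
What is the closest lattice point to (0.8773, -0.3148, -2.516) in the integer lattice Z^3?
(1, 0, -3)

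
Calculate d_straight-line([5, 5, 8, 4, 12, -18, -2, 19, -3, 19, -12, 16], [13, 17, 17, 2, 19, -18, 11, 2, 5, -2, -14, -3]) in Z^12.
40.8656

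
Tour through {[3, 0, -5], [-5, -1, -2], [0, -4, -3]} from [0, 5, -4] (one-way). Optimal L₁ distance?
27
(one optimal route: (0, 5, -4) → (3, 0, -5) → (0, -4, -3) → (-5, -1, -2))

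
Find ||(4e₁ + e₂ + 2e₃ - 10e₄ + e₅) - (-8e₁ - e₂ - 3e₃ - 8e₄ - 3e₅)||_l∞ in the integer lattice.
12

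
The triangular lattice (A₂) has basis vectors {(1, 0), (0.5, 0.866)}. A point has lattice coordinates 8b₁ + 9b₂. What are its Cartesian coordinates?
(12.5, 7.794)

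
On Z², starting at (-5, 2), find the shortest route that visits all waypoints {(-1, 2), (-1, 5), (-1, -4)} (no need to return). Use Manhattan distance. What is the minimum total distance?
16
(one optimal route: (-5, 2) → (-1, 2) → (-1, 5) → (-1, -4))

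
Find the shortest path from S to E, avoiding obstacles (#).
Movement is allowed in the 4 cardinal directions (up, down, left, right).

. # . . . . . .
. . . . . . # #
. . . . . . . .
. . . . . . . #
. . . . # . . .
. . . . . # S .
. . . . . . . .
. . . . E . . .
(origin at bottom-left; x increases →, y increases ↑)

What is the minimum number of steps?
4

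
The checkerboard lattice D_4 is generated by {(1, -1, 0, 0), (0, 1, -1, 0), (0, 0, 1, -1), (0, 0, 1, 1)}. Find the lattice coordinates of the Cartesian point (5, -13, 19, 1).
5b₁ - 8b₂ + 5b₃ + 6b₄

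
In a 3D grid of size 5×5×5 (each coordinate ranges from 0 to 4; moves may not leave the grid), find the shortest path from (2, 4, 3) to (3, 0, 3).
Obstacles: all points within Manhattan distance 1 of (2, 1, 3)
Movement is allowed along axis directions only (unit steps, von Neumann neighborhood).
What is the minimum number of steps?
7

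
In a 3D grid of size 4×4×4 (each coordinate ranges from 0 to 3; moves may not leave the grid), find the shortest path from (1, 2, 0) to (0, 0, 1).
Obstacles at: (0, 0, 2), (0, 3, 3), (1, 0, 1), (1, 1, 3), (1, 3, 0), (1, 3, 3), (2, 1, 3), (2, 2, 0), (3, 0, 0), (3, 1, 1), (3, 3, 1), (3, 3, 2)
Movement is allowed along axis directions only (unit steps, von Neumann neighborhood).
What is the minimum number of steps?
4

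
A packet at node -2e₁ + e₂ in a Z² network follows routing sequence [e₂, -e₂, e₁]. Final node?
(-1, 1)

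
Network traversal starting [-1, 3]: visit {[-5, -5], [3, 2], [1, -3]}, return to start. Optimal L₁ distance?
32
(one optimal route: (-1, 3) → (-5, -5) → (1, -3) → (3, 2) → (-1, 3))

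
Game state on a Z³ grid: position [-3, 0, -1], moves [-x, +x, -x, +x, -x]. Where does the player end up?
(-4, 0, -1)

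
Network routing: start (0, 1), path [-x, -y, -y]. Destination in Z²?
(-1, -1)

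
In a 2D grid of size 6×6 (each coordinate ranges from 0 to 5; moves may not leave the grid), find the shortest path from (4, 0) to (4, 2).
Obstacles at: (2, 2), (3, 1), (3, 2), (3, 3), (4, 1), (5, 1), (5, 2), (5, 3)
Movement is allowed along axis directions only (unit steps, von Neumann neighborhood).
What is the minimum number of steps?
12
(one shortest path: (4, 0) → (3, 0) → (2, 0) → (1, 0) → (1, 1) → (1, 2) → (1, 3) → (2, 3) → (2, 4) → (3, 4) → (4, 4) → (4, 3) → (4, 2))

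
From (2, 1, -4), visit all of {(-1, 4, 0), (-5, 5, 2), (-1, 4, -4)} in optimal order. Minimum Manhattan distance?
17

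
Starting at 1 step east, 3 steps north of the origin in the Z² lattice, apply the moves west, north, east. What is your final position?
(1, 4)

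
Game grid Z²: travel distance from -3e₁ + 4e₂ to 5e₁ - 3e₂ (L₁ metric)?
15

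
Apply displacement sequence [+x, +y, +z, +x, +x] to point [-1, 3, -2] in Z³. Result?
(2, 4, -1)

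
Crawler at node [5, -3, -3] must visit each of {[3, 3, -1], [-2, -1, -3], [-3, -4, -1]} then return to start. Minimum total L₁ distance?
38
(one optimal route: (5, -3, -3) → (3, 3, -1) → (-2, -1, -3) → (-3, -4, -1) → (5, -3, -3))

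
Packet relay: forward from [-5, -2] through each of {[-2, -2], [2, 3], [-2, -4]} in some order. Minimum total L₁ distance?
16
(one optimal route: (-5, -2) → (-2, -2) → (-2, -4) → (2, 3))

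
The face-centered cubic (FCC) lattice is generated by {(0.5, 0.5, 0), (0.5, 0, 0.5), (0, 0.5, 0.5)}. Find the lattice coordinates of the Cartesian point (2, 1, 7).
-4b₁ + 8b₂ + 6b₃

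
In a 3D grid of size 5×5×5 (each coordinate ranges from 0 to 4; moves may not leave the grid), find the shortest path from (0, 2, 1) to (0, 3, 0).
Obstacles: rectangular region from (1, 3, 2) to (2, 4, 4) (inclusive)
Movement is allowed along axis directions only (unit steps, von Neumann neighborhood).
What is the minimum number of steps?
2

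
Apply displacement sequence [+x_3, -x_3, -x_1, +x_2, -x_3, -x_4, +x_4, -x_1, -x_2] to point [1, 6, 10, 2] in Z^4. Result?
(-1, 6, 9, 2)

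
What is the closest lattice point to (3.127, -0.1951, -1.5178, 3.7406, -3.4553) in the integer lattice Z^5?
(3, 0, -2, 4, -3)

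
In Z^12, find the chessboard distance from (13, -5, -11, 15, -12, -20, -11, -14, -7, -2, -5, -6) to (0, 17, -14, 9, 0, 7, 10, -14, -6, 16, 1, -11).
27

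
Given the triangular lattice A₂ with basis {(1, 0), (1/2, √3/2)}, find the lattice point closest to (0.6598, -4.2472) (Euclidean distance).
(0.5, -4.33)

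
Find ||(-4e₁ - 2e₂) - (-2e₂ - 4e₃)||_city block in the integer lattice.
8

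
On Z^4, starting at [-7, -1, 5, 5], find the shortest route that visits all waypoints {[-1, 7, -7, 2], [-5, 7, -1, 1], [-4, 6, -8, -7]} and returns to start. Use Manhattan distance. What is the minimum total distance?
80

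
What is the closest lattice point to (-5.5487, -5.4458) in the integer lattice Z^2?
(-6, -5)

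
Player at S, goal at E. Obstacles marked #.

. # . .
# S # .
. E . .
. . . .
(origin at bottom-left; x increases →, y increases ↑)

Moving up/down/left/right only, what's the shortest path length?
1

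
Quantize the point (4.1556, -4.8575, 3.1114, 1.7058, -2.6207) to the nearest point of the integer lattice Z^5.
(4, -5, 3, 2, -3)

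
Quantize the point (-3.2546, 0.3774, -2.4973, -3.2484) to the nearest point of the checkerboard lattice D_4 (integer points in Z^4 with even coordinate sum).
(-3, 0, -2, -3)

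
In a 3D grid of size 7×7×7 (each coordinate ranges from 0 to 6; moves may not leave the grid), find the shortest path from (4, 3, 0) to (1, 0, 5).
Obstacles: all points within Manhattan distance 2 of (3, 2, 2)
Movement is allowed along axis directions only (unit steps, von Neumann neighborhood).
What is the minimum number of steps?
11
(one shortest path: (4, 3, 0) → (3, 3, 0) → (2, 3, 0) → (1, 3, 0) → (1, 2, 0) → (1, 1, 0) → (1, 0, 0) → (1, 0, 1) → (1, 0, 2) → (1, 0, 3) → (1, 0, 4) → (1, 0, 5))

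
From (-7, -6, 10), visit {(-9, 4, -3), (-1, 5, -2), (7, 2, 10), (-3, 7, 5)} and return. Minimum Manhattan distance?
88
(one optimal route: (-7, -6, 10) → (-9, 4, -3) → (-1, 5, -2) → (-3, 7, 5) → (7, 2, 10) → (-7, -6, 10))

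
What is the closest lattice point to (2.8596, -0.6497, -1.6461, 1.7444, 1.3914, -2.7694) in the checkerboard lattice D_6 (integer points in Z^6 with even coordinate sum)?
(3, -1, -2, 2, 1, -3)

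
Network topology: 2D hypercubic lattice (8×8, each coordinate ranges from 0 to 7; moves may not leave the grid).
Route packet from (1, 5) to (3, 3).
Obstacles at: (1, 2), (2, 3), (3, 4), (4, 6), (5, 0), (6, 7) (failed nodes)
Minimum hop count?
6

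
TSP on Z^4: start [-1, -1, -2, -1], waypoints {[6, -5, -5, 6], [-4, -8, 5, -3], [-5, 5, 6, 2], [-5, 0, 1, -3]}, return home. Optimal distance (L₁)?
98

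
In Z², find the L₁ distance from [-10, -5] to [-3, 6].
18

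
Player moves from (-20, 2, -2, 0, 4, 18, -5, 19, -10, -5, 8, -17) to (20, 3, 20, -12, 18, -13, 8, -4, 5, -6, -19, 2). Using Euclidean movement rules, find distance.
73.4847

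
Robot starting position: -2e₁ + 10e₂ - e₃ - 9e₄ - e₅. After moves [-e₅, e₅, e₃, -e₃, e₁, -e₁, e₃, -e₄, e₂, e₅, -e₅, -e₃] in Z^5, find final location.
(-2, 11, -1, -10, -1)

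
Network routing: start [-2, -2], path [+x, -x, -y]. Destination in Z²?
(-2, -3)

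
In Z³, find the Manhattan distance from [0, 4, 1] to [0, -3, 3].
9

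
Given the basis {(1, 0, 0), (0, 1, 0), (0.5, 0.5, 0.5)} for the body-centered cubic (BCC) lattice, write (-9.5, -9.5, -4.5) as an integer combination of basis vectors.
-5b₁ - 5b₂ - 9b₃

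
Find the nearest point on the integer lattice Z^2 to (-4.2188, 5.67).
(-4, 6)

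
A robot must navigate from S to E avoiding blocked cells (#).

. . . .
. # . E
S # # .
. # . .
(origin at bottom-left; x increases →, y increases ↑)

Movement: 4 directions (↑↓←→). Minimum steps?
6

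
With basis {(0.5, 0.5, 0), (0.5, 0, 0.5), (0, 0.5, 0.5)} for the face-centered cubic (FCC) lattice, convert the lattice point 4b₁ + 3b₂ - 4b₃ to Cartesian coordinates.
(3.5, 0, -0.5)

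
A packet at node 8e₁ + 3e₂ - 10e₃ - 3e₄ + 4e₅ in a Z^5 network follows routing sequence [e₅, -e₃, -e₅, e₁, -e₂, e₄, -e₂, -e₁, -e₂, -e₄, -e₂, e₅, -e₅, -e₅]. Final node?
(8, -1, -11, -3, 3)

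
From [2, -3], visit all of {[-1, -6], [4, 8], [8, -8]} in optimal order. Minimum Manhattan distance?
37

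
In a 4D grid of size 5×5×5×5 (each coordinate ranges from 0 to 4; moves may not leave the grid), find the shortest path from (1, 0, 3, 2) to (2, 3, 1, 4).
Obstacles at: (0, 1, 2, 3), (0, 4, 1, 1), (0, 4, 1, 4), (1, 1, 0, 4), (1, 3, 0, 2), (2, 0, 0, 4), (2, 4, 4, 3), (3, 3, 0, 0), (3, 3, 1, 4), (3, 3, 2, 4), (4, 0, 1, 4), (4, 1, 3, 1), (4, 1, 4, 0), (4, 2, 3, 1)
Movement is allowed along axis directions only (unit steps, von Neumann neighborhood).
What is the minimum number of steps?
8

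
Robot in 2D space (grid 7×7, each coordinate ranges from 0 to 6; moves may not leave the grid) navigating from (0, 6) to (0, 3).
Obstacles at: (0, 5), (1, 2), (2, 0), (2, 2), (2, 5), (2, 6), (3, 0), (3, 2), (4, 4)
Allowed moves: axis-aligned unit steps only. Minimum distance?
5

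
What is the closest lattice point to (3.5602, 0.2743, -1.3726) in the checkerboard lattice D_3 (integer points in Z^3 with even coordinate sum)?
(3, 0, -1)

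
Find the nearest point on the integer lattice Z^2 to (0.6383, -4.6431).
(1, -5)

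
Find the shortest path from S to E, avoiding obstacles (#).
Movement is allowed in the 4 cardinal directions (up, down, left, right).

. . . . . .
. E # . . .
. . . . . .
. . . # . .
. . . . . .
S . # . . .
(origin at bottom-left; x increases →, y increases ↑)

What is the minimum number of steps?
5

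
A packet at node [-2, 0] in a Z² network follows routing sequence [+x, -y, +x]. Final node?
(0, -1)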